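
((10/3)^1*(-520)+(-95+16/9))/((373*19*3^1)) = -16439/191349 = -0.09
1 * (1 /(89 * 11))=1 /979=0.00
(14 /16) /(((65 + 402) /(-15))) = -105 /3736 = -0.03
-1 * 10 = -10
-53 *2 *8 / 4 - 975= -1187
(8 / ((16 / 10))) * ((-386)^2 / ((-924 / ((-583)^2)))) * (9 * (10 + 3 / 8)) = -1432941279495 / 56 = -25588237133.84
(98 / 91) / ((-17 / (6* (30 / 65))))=-504 / 2873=-0.18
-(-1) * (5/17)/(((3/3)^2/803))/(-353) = -4015/6001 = -0.67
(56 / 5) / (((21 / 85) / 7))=317.33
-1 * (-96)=96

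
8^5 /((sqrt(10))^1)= 16384 * sqrt(10) /5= 10362.15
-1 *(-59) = 59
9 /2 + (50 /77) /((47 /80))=40571 /7238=5.61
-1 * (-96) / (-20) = -24 / 5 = -4.80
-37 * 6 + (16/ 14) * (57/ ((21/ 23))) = -7382/ 49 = -150.65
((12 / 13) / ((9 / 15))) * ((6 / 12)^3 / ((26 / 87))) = 435 / 676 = 0.64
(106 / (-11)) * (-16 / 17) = 1696 / 187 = 9.07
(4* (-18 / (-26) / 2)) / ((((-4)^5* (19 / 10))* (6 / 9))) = -135 / 126464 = -0.00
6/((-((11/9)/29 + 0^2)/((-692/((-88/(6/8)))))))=-406377/484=-839.62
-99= -99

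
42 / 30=7 / 5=1.40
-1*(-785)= 785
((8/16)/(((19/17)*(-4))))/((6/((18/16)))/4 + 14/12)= -17/380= -0.04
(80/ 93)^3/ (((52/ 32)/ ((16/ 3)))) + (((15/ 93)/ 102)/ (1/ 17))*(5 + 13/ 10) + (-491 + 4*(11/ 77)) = -428788020485/ 878357844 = -488.17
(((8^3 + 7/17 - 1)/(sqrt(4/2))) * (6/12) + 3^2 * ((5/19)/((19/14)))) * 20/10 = 1260/361 + 4347 * sqrt(2)/17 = 365.11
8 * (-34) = -272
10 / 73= 0.14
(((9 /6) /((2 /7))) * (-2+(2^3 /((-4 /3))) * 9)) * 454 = -133476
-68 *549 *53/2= -989298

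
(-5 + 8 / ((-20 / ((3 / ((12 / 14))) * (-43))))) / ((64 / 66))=56.92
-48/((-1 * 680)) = 6/85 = 0.07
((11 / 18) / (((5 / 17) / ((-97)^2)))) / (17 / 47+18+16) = 568.94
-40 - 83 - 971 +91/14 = -2175/2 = -1087.50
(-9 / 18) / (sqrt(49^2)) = -1 / 98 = -0.01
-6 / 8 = -3 / 4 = -0.75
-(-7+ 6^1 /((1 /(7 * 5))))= -203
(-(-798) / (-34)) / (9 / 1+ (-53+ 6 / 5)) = 1995 / 3638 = 0.55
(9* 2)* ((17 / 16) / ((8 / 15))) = 2295 / 64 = 35.86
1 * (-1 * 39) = -39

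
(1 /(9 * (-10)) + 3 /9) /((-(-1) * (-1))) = -29 /90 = -0.32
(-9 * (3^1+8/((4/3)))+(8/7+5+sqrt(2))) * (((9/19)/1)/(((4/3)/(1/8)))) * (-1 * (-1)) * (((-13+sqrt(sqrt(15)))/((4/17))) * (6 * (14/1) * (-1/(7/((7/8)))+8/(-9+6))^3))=15338913 * (-524+7 * sqrt(2)) * (13-15^(1/4))/311296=-279462.63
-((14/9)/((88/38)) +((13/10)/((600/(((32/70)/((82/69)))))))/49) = -584508238/870148125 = -0.67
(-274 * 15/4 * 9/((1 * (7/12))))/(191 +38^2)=-7398/763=-9.70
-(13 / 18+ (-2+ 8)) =-121 / 18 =-6.72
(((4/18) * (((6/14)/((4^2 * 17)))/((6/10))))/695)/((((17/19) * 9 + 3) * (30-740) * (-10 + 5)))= 19/887854716000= 0.00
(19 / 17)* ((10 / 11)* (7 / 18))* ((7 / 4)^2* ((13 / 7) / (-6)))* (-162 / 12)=60515 / 11968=5.06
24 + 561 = 585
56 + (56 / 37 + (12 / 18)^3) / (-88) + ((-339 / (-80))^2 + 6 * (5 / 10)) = 76.94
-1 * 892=-892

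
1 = 1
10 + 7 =17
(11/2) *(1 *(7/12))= 77/24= 3.21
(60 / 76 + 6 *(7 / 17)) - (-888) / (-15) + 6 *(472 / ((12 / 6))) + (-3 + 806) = 3493342 / 1615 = 2163.06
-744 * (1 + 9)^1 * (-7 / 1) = 52080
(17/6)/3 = 17/18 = 0.94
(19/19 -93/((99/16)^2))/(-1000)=4669/3267000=0.00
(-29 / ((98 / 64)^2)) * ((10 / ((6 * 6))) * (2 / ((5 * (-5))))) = 29696 / 108045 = 0.27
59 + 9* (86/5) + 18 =1159/5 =231.80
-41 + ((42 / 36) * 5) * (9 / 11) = -797 / 22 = -36.23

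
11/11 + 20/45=13/9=1.44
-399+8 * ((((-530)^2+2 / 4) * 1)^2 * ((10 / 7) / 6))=1052067875877 / 7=150295410839.57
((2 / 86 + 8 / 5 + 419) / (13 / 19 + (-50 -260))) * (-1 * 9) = 12.24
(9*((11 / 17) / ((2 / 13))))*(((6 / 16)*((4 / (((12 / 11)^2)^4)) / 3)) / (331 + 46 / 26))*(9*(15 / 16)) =1992465798895 / 8328352628736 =0.24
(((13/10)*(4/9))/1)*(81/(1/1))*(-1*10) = -468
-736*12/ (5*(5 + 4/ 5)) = -304.55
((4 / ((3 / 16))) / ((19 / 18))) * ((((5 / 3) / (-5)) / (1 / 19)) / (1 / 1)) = -128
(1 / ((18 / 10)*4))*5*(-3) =-25 / 12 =-2.08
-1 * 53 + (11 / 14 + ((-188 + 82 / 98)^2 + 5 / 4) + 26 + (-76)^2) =391661911 / 9604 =40781.12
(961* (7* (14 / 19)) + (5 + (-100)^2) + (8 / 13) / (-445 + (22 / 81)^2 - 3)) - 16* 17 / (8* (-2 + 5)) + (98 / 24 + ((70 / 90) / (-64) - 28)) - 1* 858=77397930590467 / 5501515968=14068.47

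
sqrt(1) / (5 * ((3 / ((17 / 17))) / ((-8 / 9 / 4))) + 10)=-2 / 115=-0.02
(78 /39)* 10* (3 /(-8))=-15 /2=-7.50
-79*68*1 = -5372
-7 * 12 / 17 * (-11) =924 / 17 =54.35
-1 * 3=-3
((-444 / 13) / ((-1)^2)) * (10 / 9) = -1480 / 39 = -37.95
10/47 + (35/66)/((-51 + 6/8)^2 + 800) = 17569490/82514751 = 0.21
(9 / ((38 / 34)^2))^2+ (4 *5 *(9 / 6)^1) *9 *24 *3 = 2540205441 / 130321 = 19491.91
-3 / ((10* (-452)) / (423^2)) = 536787 / 4520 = 118.76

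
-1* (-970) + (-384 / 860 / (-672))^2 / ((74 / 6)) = 81291747253 / 83805925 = 970.00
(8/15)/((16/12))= 2/5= 0.40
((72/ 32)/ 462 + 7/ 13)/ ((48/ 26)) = 4351/ 14784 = 0.29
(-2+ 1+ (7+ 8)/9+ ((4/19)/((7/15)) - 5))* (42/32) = -1549/304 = -5.10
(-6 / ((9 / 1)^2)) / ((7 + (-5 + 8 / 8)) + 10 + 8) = -2 / 567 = -0.00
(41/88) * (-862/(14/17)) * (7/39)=-300407/3432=-87.53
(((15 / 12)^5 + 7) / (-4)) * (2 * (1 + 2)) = -30879 / 2048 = -15.08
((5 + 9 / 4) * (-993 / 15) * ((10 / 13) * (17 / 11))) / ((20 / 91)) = -2596.09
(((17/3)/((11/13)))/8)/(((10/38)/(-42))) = -29393/220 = -133.60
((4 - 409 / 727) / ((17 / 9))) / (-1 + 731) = 1323 / 530710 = 0.00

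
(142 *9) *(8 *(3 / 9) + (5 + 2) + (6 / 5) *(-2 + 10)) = 123114 / 5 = 24622.80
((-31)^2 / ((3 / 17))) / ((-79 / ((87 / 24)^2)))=-13739417 / 15168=-905.82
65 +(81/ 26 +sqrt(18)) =3 *sqrt(2) +1771/ 26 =72.36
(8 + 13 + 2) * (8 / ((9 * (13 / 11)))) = 17.30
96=96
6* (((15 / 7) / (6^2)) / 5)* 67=67 / 14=4.79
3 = 3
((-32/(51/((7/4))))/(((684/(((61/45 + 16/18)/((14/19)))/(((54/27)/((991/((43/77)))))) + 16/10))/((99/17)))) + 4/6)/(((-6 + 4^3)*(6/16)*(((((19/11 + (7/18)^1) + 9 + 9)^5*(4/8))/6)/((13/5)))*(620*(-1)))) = 1591185776423196096/92032939469891949003883625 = 0.00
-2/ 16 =-0.12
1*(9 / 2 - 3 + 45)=93 / 2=46.50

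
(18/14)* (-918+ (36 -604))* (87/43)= -1163538/301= -3865.57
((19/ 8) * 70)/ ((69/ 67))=44555/ 276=161.43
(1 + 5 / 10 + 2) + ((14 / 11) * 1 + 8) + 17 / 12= 1873 / 132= 14.19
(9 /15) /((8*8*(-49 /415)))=-249 /3136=-0.08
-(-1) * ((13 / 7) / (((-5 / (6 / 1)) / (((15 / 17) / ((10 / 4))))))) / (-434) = 234 / 129115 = 0.00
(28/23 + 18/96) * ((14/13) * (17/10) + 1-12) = -77033/5980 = -12.88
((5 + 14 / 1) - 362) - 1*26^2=-1019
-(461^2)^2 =-45165175441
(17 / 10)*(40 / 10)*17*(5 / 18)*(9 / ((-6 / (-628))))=90746 / 3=30248.67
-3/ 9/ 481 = -1/ 1443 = -0.00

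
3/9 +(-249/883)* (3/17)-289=-13001767/45033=-288.72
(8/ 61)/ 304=1/ 2318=0.00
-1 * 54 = -54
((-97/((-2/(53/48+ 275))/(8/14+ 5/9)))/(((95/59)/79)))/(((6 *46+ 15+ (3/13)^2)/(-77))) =-790865760359389/4037351040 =-195887.29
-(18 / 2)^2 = -81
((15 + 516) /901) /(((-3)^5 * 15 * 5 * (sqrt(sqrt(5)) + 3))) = -59 /5135700-59 * sqrt(5) /46221300 + 59 * 5^(3 /4) /138663900 + 59 * 5^(1 /4) /15407100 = -0.00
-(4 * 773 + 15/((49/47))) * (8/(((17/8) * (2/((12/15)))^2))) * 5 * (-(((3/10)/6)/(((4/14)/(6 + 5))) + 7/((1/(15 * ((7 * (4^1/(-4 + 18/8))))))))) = -46706254624/2975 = -15699581.39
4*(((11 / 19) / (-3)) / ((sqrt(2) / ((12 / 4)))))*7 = -154*sqrt(2) / 19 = -11.46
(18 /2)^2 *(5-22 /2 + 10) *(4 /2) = 648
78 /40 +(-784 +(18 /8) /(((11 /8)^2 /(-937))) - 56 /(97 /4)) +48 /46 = -10249625031 /5399020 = -1898.42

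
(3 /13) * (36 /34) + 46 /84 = 7351 /9282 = 0.79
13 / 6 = 2.17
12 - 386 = -374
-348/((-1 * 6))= 58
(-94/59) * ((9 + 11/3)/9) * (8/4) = -7144/1593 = -4.48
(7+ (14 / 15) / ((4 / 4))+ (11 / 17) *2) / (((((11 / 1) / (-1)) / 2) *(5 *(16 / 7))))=-16471 / 112200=-0.15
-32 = -32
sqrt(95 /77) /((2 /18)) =9 * sqrt(7315) /77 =10.00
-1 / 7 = -0.14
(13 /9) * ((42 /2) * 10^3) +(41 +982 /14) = 639334 /21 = 30444.48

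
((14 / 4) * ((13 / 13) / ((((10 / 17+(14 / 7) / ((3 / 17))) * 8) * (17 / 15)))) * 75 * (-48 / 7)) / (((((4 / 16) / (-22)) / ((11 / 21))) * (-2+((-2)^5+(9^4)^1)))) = 408375 / 3472364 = 0.12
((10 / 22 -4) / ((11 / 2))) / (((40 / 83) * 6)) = -1079 / 4840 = -0.22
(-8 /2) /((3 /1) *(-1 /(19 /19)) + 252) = -4 /249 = -0.02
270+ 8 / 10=1354 / 5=270.80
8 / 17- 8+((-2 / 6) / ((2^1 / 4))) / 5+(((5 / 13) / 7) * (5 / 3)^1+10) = 18787 / 7735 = 2.43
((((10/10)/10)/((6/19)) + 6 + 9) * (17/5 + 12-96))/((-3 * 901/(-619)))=-229250983/810900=-282.71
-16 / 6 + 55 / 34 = -107 / 102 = -1.05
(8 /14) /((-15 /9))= -12 /35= -0.34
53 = 53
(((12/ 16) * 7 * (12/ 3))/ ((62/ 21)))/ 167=441/ 10354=0.04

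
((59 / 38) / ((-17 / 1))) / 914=-59 / 590444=-0.00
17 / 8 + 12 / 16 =23 / 8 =2.88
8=8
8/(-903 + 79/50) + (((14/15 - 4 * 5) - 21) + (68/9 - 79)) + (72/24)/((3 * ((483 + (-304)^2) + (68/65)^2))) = -88777976254098047/796072417237305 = -111.52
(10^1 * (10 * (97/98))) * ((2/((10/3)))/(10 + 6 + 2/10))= 4850/1323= 3.67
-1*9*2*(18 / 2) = -162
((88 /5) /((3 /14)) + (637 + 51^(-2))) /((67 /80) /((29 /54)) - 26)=-29.42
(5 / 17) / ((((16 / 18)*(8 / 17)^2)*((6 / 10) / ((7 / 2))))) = 8925 / 1024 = 8.72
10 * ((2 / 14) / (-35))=-2 / 49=-0.04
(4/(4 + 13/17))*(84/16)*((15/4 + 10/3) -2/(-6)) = 10591/324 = 32.69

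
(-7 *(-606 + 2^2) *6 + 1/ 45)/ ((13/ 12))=4551124/ 195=23339.10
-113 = -113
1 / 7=0.14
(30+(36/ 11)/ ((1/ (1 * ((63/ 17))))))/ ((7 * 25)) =7878/ 32725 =0.24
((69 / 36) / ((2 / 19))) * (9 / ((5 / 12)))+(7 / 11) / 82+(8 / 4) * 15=954559 / 2255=423.31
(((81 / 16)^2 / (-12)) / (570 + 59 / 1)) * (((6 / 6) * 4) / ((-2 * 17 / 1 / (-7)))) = -15309 / 5474816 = -0.00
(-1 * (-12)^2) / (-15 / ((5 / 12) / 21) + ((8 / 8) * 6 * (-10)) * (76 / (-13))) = 156 / 439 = 0.36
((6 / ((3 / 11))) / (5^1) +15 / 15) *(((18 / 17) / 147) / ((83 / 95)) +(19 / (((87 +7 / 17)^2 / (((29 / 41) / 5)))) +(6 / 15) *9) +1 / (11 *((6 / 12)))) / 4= 35233654783073301 / 6885528092304400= 5.12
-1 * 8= -8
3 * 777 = 2331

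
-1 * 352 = -352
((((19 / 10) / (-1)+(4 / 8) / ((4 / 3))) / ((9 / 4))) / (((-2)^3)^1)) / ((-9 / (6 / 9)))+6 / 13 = 57527 / 126360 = 0.46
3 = 3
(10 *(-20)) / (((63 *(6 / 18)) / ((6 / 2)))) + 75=325 / 7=46.43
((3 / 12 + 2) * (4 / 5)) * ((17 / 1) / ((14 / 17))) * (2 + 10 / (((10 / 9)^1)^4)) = 3181023 / 10000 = 318.10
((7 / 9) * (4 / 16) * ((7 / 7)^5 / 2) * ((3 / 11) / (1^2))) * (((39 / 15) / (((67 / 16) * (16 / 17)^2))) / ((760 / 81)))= 710073 / 358476800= 0.00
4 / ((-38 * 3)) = -2 / 57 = -0.04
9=9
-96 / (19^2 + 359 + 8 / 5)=-60 / 451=-0.13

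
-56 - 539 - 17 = -612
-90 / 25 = -18 / 5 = -3.60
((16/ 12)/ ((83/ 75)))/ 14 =0.09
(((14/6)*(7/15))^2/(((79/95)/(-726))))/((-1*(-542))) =-5519899/2890215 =-1.91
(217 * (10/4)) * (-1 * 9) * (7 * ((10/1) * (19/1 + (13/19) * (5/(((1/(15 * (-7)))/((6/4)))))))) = 6751081575/38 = 177660041.45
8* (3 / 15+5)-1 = 203 / 5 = 40.60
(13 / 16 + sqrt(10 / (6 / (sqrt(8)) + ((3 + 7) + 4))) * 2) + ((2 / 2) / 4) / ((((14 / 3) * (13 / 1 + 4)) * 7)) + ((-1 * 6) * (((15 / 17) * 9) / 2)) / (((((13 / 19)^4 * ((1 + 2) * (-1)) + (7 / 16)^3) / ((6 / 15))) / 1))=4 * sqrt(5) / sqrt(3 * sqrt(2) + 28) + 71114511623803 / 4081799493520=19.00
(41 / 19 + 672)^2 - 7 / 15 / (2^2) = 9844226333 / 21660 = 454488.75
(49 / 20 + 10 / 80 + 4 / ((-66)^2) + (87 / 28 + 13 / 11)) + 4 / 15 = 2174551 / 304920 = 7.13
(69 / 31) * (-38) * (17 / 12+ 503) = -2645161 / 62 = -42663.89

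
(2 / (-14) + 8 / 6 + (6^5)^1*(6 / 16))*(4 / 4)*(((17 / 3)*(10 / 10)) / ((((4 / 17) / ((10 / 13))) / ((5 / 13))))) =442610725 / 21294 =20785.70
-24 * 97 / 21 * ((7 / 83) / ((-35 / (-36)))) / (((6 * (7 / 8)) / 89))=-3315072 / 20335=-163.02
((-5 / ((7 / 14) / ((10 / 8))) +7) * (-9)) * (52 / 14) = 1287 / 7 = 183.86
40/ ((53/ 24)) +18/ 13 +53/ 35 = 506707/ 24115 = 21.01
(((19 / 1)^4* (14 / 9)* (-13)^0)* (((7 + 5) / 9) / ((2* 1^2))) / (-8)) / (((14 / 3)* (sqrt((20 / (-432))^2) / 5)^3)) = -4560192432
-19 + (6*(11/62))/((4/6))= -1079/62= -17.40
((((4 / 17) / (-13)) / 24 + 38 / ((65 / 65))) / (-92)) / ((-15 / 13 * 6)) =50387 / 844560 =0.06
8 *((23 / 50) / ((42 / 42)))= 92 / 25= 3.68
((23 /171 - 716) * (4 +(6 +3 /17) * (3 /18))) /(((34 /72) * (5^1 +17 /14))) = -10282692 /8381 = -1226.91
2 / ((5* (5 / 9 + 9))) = 9 / 215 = 0.04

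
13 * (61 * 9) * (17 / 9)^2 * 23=5271071 / 9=585674.56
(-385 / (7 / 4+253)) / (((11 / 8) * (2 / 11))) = -6160 / 1019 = -6.05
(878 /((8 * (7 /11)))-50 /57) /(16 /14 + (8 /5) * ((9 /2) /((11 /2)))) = 15061915 /215232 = 69.98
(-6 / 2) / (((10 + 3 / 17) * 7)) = -51 / 1211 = -0.04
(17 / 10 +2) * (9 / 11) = 333 / 110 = 3.03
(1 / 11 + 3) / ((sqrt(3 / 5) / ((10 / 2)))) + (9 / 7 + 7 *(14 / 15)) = 821 / 105 + 170 *sqrt(15) / 33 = 27.77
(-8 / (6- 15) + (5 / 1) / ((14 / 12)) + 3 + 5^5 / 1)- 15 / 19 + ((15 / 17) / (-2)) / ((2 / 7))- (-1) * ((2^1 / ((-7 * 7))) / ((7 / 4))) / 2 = 12487012303 / 3988404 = 3130.83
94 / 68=47 / 34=1.38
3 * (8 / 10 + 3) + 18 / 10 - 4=46 / 5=9.20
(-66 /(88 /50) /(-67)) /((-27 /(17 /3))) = -425 /3618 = -0.12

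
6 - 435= -429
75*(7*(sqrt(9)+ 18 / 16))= 17325 / 8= 2165.62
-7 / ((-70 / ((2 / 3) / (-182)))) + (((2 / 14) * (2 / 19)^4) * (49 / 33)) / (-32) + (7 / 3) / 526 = 4187939927 / 1029260922690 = 0.00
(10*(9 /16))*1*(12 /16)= 135 /32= 4.22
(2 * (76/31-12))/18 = -296/279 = -1.06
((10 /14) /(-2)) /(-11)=5 /154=0.03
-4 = -4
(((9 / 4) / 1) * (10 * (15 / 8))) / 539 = 675 / 8624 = 0.08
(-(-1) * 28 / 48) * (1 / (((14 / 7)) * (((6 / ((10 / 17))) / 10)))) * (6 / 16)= 175 / 1632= 0.11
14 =14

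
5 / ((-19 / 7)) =-35 / 19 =-1.84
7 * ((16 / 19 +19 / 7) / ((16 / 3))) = 1419 / 304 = 4.67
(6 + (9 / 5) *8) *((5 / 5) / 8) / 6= 17 / 40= 0.42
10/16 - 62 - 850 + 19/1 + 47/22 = -78341/88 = -890.24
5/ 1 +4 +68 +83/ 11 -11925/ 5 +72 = -24513/ 11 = -2228.45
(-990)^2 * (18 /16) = 2205225 /2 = 1102612.50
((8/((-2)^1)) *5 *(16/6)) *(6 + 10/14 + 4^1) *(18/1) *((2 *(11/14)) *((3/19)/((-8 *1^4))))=297000/931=319.01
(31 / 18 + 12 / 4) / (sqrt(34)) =5 * sqrt(34) / 36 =0.81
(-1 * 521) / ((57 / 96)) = -16672 / 19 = -877.47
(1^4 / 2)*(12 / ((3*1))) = 2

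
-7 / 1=-7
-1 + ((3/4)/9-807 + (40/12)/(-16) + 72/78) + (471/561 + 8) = -15526551/19448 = -798.36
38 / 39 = 0.97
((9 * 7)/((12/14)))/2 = 147/4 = 36.75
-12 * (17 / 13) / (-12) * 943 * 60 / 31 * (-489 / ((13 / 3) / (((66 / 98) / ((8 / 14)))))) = -11641151115 / 36673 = -317431.11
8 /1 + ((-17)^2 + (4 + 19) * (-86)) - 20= -1701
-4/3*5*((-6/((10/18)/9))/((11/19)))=12312/11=1119.27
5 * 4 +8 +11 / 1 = 39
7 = 7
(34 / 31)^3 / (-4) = -9826 / 29791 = -0.33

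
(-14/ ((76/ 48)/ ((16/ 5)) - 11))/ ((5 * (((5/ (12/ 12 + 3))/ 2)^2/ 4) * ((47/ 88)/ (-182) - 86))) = -3673686016/ 115760924625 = -0.03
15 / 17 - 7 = -104 / 17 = -6.12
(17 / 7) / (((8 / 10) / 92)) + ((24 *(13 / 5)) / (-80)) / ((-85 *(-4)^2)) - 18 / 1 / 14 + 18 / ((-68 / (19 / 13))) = 277.61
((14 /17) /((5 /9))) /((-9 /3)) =-42 /85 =-0.49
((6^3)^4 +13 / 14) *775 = 23618088355675 / 14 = 1687006311119.64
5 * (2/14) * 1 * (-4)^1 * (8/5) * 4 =-128/7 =-18.29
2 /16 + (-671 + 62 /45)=-241019 /360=-669.50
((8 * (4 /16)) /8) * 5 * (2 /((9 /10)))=25 /9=2.78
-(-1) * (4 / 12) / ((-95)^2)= 1 / 27075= 0.00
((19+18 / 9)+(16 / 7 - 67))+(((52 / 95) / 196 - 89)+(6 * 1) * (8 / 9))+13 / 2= -3376127 / 27930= -120.88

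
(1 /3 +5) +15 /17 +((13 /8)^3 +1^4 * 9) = 509359 /26112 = 19.51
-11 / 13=-0.85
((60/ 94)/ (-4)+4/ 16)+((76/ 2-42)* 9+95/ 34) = -105837/ 3196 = -33.12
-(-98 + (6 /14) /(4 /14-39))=26561 /271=98.01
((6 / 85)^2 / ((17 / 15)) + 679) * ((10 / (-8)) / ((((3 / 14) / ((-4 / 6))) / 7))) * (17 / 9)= 817307407 / 23409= 34914.24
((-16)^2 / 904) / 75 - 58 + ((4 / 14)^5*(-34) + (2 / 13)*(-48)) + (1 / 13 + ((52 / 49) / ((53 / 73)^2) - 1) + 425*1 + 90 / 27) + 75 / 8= 15535833946583939 / 41611654648200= 373.35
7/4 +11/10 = 57/20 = 2.85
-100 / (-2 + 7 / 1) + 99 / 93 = -587 / 31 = -18.94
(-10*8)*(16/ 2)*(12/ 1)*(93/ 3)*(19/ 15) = -301568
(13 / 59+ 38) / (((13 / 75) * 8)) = 169125 / 6136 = 27.56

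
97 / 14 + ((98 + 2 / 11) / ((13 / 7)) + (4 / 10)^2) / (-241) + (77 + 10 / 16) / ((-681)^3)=3786053996713069 / 564363200000600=6.71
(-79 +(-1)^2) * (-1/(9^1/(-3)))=-26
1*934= 934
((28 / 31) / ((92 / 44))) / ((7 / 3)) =132 / 713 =0.19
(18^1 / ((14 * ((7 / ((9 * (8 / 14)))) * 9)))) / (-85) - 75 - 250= -9475411 / 29155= -325.00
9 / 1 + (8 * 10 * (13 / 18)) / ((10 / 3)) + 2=85 / 3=28.33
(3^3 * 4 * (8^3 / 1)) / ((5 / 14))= 774144 / 5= 154828.80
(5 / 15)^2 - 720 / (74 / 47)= -457.19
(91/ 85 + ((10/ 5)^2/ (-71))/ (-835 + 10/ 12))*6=38807214/ 6041035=6.42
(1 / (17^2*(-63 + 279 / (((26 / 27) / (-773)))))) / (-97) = 26 / 163282329351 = 0.00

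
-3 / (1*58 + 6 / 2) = -3 / 61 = -0.05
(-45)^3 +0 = -91125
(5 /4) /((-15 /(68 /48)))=-17 /144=-0.12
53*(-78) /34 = -2067 /17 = -121.59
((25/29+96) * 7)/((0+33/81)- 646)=-530901/505499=-1.05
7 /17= 0.41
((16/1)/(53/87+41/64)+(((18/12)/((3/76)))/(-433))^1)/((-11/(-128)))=4903764736/33145717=147.95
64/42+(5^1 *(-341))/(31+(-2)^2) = -991/21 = -47.19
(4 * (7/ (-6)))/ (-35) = 2/ 15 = 0.13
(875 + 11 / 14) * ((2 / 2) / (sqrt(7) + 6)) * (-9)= -331047 / 203 + 110349 * sqrt(7) / 406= -911.67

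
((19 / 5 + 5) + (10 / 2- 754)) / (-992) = 0.75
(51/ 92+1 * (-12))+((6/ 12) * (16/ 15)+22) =15301/ 1380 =11.09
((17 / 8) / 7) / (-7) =-17 / 392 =-0.04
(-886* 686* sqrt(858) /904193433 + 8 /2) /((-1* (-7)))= 4 /7 - 86828* sqrt(858) /904193433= 0.57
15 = 15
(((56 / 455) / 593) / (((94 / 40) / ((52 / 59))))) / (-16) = -8 / 1644389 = -0.00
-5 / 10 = -1 / 2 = -0.50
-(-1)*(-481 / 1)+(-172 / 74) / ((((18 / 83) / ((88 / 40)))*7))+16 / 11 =-61911974 / 128205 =-482.91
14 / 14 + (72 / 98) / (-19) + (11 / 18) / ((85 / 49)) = 1871159 / 1424430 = 1.31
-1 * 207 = -207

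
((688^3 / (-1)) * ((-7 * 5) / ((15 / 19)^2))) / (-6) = -411472259072 / 135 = -3047942659.79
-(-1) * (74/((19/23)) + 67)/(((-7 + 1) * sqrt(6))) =-10.65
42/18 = 7/3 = 2.33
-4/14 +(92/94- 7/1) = -2075/329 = -6.31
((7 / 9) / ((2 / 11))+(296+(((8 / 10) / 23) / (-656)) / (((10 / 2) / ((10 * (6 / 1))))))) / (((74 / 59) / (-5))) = -1503586739 / 1256076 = -1197.05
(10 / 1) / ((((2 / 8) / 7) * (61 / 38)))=10640 / 61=174.43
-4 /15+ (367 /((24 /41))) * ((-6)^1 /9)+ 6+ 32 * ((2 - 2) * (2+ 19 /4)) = -74203 /180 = -412.24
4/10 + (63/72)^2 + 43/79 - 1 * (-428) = 10863067/25280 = 429.71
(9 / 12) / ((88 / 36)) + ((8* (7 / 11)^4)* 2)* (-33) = -918717 / 10648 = -86.28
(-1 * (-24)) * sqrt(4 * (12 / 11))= 96 * sqrt(33) / 11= 50.13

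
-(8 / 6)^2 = -16 / 9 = -1.78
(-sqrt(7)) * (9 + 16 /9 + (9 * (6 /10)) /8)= -4123 * sqrt(7) /360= -30.30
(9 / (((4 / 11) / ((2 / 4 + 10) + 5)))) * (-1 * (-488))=187209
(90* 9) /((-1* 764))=-405 /382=-1.06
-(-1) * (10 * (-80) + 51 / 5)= -3949 / 5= -789.80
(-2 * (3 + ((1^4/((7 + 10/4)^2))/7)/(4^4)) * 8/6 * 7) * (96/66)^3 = -248414720/1441473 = -172.33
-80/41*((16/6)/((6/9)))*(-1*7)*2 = 4480/41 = 109.27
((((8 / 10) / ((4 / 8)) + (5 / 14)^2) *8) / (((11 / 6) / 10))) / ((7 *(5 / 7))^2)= 40632 / 13475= 3.02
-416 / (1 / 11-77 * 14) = 0.39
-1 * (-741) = 741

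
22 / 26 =11 / 13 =0.85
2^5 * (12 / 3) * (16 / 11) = 186.18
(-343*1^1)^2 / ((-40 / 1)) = -117649 / 40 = -2941.22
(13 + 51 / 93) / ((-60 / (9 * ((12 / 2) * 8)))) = -97.55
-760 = -760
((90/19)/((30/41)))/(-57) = -41/361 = -0.11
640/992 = 20/31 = 0.65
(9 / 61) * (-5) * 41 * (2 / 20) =-369 / 122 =-3.02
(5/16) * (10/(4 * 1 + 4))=25/64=0.39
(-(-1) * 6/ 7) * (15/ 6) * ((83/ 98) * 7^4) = 8715/ 2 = 4357.50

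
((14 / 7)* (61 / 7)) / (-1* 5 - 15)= -61 / 70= -0.87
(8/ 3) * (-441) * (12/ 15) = -4704/ 5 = -940.80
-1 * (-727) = 727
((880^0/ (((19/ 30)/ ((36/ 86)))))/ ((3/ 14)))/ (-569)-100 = -46489820/ 464873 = -100.01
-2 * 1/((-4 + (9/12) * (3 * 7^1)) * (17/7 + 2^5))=-56/11327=-0.00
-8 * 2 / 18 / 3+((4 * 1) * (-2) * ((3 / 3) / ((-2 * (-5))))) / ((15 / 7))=-452 / 675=-0.67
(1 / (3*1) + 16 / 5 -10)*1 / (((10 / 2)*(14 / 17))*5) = -1649 / 5250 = -0.31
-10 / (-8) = 5 / 4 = 1.25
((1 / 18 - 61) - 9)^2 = 1585081 / 324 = 4892.23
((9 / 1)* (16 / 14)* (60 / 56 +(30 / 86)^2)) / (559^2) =1111860 / 28311091081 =0.00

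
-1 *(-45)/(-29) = -1.55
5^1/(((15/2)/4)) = 8/3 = 2.67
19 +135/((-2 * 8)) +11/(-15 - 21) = 1477/144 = 10.26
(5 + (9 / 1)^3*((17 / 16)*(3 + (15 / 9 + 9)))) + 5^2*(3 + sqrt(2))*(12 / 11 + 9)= 2775*sqrt(2) / 11 + 1997161 / 176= 11704.27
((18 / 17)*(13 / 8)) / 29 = 117 / 1972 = 0.06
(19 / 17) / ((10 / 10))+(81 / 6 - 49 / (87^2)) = 14.61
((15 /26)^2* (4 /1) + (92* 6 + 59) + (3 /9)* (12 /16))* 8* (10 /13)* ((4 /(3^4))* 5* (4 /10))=22085600 /59319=372.32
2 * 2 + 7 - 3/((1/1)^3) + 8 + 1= 17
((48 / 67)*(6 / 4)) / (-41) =-72 / 2747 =-0.03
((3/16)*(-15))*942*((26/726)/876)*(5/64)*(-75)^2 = -861046875/18089984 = -47.60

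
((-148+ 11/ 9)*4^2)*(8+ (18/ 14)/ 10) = -6013192/ 315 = -19089.50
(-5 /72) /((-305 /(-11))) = -11 /4392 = -0.00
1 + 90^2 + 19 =8120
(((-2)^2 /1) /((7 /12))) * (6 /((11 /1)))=288 /77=3.74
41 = 41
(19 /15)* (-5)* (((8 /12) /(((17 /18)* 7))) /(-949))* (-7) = -76 /16133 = -0.00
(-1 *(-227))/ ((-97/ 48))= -10896/ 97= -112.33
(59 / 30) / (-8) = -0.25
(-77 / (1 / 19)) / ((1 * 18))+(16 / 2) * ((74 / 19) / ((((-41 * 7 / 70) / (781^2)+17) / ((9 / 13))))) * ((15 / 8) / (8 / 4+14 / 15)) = -80.47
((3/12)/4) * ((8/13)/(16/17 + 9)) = 17/4394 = 0.00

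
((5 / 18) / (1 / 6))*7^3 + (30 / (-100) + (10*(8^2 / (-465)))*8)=521131 / 930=560.36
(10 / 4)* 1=5 / 2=2.50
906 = 906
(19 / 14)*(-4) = -38 / 7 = -5.43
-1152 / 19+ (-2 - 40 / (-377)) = -447870 / 7163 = -62.53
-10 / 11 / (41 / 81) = -810 / 451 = -1.80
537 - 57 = 480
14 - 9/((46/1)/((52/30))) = 1571/115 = 13.66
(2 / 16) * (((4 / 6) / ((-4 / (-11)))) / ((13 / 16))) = 11 / 39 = 0.28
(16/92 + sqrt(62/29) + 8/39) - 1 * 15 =-13115/897 + sqrt(1798)/29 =-13.16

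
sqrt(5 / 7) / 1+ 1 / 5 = 1.05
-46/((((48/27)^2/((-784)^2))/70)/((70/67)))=-43836017400/67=-654268916.42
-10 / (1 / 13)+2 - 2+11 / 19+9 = -120.42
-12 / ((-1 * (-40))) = -3 / 10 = -0.30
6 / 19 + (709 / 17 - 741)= -225770 / 323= -698.98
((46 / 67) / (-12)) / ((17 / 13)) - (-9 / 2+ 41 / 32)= 347167 / 109344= 3.17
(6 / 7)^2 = 36 / 49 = 0.73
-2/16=-1/8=-0.12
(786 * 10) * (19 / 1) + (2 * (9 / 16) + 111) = 149452.12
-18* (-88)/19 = 83.37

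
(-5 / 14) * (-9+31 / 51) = 1070 / 357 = 3.00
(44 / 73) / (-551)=-44 / 40223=-0.00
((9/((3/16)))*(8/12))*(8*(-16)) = -4096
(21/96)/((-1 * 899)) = -7/28768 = -0.00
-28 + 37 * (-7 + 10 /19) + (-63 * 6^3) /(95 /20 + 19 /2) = -23227 /19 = -1222.47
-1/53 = -0.02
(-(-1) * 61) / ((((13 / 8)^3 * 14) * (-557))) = -15616 / 8566103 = -0.00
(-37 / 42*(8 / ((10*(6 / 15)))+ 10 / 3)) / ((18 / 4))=-592 / 567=-1.04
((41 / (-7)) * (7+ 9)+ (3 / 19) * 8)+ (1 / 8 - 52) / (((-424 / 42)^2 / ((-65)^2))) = -107261755267 / 47820416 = -2243.01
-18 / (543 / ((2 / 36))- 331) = -18 / 9443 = -0.00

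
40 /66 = 20 /33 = 0.61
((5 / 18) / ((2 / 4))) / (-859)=-5 / 7731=-0.00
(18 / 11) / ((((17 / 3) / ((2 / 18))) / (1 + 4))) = 30 / 187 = 0.16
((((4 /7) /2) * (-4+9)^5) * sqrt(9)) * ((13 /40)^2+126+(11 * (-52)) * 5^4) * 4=-214424336625 /56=-3829006011.16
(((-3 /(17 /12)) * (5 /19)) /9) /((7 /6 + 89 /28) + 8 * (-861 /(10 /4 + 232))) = 112560 /45496811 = 0.00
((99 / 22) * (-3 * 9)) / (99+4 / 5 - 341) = 135 / 268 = 0.50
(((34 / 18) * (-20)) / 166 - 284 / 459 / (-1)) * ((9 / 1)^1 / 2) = 7451 / 4233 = 1.76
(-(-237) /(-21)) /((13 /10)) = -8.68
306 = 306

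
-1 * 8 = -8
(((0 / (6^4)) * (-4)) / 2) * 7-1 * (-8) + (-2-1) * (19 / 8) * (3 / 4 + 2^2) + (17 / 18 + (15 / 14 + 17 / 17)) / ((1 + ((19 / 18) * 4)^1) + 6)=-578609 / 22624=-25.58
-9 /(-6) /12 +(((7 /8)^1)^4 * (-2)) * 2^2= -2337 /512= -4.56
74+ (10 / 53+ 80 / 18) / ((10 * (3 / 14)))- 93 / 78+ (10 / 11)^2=75.80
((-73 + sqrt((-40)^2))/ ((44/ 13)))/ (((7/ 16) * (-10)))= 78/ 35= 2.23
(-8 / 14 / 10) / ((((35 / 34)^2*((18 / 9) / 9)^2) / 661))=-30946698 / 42875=-721.79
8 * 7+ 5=61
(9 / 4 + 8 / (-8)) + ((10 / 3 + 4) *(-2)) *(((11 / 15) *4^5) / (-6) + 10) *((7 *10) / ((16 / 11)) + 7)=5586271 / 60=93104.52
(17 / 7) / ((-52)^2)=17 / 18928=0.00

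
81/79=1.03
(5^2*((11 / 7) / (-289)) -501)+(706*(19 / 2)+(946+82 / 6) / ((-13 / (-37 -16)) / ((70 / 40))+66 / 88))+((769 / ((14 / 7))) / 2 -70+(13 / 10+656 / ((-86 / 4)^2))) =2196551765376551 / 296474170020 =7408.91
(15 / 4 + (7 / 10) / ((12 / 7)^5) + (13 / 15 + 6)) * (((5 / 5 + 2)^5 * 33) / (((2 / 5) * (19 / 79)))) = 69177560991 / 77824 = 888897.53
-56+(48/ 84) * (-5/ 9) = -56.32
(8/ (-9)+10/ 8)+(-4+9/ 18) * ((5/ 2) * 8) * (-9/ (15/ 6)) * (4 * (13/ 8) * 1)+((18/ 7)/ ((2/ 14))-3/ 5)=298037/ 180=1655.76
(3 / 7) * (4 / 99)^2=0.00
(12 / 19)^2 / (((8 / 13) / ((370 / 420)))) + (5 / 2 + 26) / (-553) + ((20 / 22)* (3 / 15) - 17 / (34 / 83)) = -12798915 / 313709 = -40.80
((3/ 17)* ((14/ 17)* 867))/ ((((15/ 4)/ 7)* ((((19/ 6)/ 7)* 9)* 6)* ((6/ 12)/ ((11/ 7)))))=8624/ 285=30.26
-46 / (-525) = 46 / 525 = 0.09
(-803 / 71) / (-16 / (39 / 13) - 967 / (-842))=184398 / 68231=2.70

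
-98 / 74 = -49 / 37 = -1.32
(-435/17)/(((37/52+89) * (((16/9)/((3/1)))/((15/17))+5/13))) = -7939620/29401007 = -0.27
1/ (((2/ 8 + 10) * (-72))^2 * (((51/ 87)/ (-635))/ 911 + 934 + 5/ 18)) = 16776065/ 8536480299848142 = 0.00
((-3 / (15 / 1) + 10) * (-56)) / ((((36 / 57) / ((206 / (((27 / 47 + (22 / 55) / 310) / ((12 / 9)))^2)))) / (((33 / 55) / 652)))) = -883.39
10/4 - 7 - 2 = -13/2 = -6.50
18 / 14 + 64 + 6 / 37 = 16951 / 259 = 65.45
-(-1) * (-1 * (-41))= 41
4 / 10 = 2 / 5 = 0.40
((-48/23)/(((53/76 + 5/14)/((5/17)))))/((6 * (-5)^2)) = -4256/1096755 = -0.00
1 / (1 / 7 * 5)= 7 / 5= 1.40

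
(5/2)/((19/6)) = 15/19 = 0.79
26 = 26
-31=-31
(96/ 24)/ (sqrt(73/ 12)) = 8 * sqrt(219)/ 73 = 1.62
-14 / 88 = -7 / 44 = -0.16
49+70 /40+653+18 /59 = 166157 /236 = 704.06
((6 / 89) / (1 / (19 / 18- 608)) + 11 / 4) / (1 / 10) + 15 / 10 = -101507 / 267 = -380.18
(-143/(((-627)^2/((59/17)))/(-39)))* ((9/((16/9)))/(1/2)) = 269217/540056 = 0.50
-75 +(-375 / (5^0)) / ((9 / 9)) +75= -375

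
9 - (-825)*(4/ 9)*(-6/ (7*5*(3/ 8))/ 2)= -74.81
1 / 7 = 0.14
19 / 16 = 1.19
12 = 12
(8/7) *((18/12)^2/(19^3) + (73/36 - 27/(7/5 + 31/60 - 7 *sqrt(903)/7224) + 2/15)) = -382776069608/28077419385 - 5184 *sqrt(903)/636769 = -13.88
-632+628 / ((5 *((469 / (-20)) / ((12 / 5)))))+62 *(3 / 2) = -1294099 / 2345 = -551.85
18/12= 3/2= 1.50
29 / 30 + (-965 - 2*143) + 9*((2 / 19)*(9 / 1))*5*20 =-226519 / 570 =-397.40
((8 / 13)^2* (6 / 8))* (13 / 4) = 12 / 13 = 0.92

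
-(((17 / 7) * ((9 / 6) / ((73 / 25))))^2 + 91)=-92.56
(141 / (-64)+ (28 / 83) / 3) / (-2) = 1.05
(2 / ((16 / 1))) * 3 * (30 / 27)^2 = 0.46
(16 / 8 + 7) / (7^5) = 9 / 16807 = 0.00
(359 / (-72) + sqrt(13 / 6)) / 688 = -359 / 49536 + sqrt(78) / 4128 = -0.01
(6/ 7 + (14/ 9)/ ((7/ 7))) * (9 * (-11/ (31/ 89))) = -148808/ 217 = -685.75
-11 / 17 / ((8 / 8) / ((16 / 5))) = -176 / 85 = -2.07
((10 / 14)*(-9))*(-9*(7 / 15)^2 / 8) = 63 / 40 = 1.58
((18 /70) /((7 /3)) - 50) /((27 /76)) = -140.43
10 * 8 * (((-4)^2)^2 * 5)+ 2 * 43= 102486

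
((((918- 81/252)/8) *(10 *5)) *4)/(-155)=-128475/868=-148.01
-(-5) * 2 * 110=1100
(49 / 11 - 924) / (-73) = 10115 / 803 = 12.60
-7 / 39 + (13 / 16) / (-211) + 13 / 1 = 1687493 / 131664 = 12.82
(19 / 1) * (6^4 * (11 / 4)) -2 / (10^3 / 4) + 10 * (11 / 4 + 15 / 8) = 67762.24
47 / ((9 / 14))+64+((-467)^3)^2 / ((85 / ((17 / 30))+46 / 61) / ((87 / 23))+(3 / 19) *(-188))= 9413399307025862722529 / 9229536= 1019921186398304.61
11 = 11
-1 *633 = -633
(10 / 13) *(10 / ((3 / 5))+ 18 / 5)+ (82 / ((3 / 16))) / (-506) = 48432 / 3289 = 14.73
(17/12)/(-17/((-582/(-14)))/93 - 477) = -153357/51636680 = -0.00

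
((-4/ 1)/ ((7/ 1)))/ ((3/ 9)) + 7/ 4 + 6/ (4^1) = 43/ 28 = 1.54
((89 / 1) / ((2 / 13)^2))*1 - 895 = 11461 / 4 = 2865.25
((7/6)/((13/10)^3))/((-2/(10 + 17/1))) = -15750/2197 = -7.17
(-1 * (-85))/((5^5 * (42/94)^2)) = 37553/275625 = 0.14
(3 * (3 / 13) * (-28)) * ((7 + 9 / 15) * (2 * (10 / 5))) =-38304 / 65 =-589.29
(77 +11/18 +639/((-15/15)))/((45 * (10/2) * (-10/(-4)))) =-2021/2025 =-1.00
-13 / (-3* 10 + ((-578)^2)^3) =-13 / 37287823182704674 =-0.00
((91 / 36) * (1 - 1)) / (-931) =0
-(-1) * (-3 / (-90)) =1 / 30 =0.03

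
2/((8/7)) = 7/4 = 1.75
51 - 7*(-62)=485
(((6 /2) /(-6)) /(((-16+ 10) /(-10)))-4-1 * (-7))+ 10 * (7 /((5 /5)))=72.17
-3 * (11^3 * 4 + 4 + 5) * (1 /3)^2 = -5333 /3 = -1777.67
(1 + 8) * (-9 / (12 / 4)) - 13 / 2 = -67 / 2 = -33.50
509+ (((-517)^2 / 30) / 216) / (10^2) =330099289 / 648000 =509.41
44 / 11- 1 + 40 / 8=8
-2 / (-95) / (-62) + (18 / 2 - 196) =-550716 / 2945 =-187.00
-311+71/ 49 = -15168/ 49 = -309.55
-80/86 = -0.93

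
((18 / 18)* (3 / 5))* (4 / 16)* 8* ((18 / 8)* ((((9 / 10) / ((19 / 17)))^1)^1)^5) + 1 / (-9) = 17897297046299 / 22284891000000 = 0.80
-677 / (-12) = 56.42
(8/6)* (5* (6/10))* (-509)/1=-2036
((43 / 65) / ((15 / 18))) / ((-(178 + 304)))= -129 / 78325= -0.00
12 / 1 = 12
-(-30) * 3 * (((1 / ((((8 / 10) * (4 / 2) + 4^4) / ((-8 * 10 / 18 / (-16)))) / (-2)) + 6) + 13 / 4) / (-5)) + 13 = -98829 / 644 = -153.46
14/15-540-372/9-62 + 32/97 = -311404/485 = -642.07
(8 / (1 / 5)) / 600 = 1 / 15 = 0.07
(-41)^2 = 1681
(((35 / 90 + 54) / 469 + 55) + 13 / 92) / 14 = 21458167 / 5436648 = 3.95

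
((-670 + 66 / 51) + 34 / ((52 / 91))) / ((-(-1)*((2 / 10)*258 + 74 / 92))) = -2381995 / 204901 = -11.63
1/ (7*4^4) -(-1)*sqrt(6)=2.45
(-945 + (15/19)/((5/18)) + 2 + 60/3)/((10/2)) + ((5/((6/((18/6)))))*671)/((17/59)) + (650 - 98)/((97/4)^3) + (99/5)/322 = 267588325423897/47461734019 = 5637.98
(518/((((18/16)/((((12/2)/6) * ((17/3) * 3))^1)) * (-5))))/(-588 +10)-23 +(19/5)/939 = -971546/47889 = -20.29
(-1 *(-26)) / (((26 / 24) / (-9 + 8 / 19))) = -3912 / 19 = -205.89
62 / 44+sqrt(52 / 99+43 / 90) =sqrt(109230) / 330+31 / 22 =2.41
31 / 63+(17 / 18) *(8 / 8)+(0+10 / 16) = 1039 / 504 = 2.06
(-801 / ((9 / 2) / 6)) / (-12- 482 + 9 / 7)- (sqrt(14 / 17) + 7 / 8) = 35665 / 27592- sqrt(238) / 17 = 0.39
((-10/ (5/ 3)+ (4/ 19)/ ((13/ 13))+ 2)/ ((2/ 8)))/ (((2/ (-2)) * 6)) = 48/ 19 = 2.53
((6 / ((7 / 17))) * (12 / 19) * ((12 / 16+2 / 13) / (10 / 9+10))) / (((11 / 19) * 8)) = 64719 / 400400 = 0.16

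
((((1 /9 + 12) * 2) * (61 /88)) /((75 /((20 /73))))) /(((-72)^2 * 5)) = 6649 /2809857600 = 0.00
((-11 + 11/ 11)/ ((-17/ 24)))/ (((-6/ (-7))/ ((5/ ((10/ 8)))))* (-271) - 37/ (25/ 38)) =-84000/ 680153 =-0.12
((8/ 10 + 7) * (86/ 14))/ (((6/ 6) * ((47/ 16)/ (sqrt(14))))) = 26832 * sqrt(14)/ 1645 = 61.03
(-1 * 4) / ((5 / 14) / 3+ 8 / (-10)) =840 / 143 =5.87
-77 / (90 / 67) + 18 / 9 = -4979 / 90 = -55.32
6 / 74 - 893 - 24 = -33926 / 37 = -916.92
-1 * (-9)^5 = 59049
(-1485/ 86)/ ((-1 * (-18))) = -165/ 172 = -0.96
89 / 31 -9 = -190 / 31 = -6.13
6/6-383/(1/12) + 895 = -3700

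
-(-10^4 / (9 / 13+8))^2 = -16900000000 / 12769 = -1323517.89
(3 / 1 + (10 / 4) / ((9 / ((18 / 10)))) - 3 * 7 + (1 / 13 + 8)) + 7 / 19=-4473 / 494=-9.05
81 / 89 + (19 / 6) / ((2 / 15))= 8779 / 356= 24.66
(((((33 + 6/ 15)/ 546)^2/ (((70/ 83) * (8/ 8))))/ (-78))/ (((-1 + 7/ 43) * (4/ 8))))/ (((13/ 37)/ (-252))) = -3682826117/ 37786203000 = -0.10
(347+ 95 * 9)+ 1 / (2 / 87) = 2491 / 2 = 1245.50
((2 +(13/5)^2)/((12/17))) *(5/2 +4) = 16133/200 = 80.66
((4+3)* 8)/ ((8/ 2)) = 14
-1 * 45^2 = -2025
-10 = -10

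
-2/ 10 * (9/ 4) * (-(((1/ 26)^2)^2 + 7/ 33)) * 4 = 1919319/ 5026736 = 0.38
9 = 9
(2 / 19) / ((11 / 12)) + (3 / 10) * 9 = 5883 / 2090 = 2.81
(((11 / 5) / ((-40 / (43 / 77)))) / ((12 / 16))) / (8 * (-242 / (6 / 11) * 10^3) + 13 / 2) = 43 / 3726793175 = 0.00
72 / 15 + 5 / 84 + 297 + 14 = 132661 / 420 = 315.86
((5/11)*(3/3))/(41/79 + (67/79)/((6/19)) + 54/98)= 116130/959519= 0.12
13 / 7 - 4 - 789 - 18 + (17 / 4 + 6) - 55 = -23909 / 28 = -853.89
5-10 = -5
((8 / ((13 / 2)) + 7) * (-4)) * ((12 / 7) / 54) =-856 / 819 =-1.05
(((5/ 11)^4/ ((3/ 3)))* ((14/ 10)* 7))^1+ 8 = 123253/ 14641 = 8.42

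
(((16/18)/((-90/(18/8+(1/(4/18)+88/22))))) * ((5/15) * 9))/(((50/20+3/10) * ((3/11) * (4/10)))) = -2365/2268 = -1.04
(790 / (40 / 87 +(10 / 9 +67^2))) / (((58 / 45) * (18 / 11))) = 17775 / 213098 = 0.08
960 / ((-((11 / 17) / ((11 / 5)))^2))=-11097.60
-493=-493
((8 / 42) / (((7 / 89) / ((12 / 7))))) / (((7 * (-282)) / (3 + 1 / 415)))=-126736 / 20070645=-0.01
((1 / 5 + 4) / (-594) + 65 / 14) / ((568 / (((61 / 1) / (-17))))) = -979843 / 33458040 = -0.03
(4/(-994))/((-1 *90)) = 1/22365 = 0.00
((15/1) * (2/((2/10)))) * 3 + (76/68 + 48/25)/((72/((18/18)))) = 13771291/30600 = 450.04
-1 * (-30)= 30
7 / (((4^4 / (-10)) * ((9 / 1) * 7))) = -0.00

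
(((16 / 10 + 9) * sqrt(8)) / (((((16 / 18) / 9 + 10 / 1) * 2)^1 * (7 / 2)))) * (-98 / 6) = -10017 * sqrt(2) / 2045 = -6.93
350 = 350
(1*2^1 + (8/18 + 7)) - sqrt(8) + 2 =103/9 - 2*sqrt(2) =8.62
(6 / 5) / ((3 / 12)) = 24 / 5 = 4.80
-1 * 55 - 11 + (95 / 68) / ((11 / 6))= -24399 / 374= -65.24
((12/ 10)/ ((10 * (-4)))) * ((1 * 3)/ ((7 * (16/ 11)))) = -99/ 11200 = -0.01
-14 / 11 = -1.27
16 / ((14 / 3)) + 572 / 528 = 379 / 84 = 4.51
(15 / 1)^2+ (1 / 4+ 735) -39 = 3685 / 4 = 921.25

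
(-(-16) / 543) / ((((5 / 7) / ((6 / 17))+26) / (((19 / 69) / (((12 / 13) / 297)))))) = 41496 / 445441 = 0.09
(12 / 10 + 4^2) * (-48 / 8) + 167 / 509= -261809 / 2545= -102.87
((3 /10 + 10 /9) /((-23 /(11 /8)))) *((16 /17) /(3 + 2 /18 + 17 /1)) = -1397 /353855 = -0.00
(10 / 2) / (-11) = -5 / 11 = -0.45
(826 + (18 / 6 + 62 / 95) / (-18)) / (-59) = -1412113 / 100890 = -14.00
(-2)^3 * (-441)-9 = 3519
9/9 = 1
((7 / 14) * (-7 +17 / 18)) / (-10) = 0.30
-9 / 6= -3 / 2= -1.50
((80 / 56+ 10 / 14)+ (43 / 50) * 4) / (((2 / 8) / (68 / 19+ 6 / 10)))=1551476 / 16625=93.32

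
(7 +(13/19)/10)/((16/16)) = 1343/190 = 7.07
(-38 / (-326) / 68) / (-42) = -19 / 465528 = -0.00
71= 71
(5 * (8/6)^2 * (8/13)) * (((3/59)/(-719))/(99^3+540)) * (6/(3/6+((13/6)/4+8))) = -10240/38726651532933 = -0.00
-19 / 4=-4.75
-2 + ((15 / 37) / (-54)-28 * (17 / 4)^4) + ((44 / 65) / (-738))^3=-298545168324624376339 / 32673891793608000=-9137.12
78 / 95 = 0.82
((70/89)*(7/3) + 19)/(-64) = -5563/17088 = -0.33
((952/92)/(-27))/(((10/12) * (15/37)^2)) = -651644/232875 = -2.80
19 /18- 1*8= -125 /18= -6.94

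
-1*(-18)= 18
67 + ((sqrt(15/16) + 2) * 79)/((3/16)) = 316 * sqrt(15)/3 + 2729/3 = 1317.62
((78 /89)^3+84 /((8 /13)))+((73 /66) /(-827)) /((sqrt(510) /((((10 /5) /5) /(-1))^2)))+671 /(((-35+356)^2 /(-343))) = 19604209193767 /145281421458 - 73*sqrt(510) /173980125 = 134.94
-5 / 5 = -1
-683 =-683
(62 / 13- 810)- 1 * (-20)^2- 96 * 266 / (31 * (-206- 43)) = -40203108 / 33449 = -1201.92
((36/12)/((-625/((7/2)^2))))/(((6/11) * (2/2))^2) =-5929/30000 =-0.20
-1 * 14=-14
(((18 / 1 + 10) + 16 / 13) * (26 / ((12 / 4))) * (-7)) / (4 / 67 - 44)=44555 / 1104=40.36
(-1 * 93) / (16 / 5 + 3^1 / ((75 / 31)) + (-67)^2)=-2325 / 112336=-0.02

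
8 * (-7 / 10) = -28 / 5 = -5.60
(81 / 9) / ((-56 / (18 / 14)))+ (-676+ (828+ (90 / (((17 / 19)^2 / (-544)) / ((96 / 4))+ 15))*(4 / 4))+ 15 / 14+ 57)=351905329141 / 1630211576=215.86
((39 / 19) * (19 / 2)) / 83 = 39 / 166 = 0.23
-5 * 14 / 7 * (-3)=30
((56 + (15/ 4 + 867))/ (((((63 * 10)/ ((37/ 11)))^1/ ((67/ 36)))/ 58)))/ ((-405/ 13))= -314954471/ 18370800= -17.14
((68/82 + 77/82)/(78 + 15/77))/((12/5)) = 55825/5924664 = 0.01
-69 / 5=-13.80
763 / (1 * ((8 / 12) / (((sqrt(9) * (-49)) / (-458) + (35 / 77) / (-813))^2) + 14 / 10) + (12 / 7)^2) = 321941822393425535 / 4570848835077223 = 70.43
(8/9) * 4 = 32/9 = 3.56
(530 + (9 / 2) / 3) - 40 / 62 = 32913 / 62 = 530.85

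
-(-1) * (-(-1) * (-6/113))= -6/113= -0.05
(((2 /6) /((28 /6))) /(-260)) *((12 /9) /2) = -1 /5460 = -0.00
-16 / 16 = -1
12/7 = 1.71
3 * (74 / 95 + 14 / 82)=11097 / 3895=2.85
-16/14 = -8/7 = -1.14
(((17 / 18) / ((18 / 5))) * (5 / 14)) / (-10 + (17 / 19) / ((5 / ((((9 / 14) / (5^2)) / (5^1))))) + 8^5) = 5046875 / 1764509719572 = 0.00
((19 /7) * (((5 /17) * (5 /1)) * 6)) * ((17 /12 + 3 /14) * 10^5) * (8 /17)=26030000000 /14161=1838147.02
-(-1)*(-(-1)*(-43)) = -43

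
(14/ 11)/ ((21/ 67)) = 4.06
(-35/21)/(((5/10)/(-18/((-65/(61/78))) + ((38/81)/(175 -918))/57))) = -66077554/91538343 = -0.72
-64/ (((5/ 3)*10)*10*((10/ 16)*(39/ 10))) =-256/ 1625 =-0.16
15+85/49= 820/49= 16.73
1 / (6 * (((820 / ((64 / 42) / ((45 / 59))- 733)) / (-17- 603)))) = 92.12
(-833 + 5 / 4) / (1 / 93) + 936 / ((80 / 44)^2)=-7706961 / 100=-77069.61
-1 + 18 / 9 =1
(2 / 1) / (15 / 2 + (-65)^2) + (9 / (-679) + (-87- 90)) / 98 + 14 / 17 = -4702906242 / 4787863255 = -0.98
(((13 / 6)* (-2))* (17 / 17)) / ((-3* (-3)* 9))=-13 / 243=-0.05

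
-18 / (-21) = 6 / 7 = 0.86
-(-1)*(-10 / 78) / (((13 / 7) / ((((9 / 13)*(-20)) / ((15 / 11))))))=1540 / 2197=0.70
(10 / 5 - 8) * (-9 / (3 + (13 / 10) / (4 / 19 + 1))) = 12420 / 937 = 13.26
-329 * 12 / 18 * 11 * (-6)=14476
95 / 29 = 3.28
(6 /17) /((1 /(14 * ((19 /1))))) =1596 /17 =93.88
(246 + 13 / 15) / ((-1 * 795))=-3703 / 11925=-0.31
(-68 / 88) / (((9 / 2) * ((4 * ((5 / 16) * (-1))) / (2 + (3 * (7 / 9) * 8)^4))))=668756744 / 40095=16679.31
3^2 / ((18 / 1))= 1 / 2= 0.50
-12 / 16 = -3 / 4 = -0.75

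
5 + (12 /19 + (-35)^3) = -814518 /19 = -42869.37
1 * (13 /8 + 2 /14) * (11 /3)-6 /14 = 339 /56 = 6.05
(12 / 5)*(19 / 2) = 114 / 5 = 22.80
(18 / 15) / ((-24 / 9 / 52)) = -117 / 5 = -23.40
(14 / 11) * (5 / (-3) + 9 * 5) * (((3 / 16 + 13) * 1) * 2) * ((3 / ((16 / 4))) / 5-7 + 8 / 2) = -4145.67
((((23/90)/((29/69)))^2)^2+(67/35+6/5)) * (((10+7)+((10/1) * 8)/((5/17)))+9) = 1942564374450083/2005141635000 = 968.79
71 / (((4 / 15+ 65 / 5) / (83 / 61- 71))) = -4524120 / 12139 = -372.69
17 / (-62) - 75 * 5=-23267 / 62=-375.27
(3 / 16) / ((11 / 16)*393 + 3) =1 / 1457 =0.00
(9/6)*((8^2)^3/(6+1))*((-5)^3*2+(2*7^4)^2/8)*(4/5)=129520878972.34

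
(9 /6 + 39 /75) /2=101 /100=1.01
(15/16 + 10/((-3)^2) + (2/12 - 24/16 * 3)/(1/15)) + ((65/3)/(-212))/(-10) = -480367/7632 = -62.94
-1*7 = -7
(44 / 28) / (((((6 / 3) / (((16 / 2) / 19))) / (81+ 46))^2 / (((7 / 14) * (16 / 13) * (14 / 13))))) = 45419264 / 61009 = 744.47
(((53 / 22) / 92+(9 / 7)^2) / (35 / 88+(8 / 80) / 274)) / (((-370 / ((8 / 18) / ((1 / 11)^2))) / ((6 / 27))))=-11043000628 / 81052723143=-0.14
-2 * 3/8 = -3/4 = -0.75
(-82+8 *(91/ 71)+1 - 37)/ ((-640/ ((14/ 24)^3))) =29155/ 872448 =0.03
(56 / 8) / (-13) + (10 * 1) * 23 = 2983 / 13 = 229.46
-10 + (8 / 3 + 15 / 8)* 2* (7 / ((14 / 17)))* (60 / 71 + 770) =50698825 / 852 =59505.66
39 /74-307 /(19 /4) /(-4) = 23459 /1406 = 16.68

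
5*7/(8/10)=175/4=43.75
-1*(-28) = 28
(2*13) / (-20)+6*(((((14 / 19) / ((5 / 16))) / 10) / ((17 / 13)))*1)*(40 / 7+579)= 10195133 / 16150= 631.28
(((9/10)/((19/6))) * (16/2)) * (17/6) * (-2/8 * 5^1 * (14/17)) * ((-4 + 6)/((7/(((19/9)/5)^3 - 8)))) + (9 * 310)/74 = 52.72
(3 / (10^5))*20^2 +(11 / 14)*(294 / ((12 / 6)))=14439 / 125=115.51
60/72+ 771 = 4631/6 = 771.83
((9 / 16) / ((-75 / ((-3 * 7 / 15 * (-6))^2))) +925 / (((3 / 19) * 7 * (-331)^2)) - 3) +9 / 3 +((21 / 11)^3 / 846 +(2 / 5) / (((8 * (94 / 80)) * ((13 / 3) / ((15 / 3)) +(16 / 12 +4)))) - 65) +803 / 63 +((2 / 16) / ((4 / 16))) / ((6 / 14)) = -246645625907657809 / 4780530715207500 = -51.59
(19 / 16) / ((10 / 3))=57 / 160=0.36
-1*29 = -29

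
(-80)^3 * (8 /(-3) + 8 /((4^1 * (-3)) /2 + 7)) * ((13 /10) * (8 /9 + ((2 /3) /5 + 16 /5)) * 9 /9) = -404684800 /27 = -14988325.93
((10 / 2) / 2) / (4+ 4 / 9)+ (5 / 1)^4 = 10009 / 16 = 625.56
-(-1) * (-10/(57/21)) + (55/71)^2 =-295395/95779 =-3.08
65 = 65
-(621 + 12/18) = -1865/3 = -621.67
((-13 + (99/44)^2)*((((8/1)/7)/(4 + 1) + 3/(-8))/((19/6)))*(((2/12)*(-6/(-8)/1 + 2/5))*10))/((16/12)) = 0.53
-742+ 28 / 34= -12600 / 17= -741.18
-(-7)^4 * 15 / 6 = -12005 / 2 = -6002.50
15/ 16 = 0.94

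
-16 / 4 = -4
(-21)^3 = -9261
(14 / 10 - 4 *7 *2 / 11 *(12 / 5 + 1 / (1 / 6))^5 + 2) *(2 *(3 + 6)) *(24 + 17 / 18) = -3286047860533 / 34375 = -95594119.58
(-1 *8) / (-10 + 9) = 8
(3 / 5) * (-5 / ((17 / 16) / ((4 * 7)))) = -1344 / 17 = -79.06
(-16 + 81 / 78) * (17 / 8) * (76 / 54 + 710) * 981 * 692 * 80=-47905267158560 / 39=-1228340183552.82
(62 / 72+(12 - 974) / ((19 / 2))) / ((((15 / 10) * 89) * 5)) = -13735 / 91314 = -0.15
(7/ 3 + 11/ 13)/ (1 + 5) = 62/ 117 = 0.53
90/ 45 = 2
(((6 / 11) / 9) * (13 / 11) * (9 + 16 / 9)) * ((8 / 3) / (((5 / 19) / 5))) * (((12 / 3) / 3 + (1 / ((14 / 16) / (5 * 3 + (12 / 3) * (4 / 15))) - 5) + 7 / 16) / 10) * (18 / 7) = 609109657 / 4002075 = 152.20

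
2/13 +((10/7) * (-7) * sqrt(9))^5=-315899998/13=-24299999.85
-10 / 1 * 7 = -70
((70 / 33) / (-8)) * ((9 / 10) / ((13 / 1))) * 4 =-21 / 286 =-0.07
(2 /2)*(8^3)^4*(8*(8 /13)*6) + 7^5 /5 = 131941395551611 /65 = 2029867623870.94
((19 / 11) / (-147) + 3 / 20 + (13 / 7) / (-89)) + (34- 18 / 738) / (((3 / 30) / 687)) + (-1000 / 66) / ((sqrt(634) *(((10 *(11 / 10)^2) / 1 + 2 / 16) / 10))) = 27544703008819 / 118008660- 100000 *sqrt(634) / 5115429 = 233412.06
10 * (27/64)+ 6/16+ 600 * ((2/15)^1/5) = 659/32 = 20.59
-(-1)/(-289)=-1/289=-0.00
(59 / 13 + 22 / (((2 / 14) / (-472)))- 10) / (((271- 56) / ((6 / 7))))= -1134018 / 3913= -289.81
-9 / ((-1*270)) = 1 / 30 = 0.03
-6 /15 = -2 /5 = -0.40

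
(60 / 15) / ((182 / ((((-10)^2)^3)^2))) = 21978021978.02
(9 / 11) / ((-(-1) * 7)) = 9 / 77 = 0.12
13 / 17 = 0.76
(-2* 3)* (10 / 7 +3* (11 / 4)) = -813 / 14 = -58.07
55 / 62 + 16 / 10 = 771 / 310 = 2.49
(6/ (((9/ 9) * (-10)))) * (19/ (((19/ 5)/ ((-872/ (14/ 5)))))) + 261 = 8367/ 7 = 1195.29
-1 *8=-8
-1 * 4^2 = -16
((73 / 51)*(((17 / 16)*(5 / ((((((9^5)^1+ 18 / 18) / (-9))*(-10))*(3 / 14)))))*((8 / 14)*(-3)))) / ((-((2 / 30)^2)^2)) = 443475 / 9448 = 46.94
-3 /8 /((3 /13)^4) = -28561 /216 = -132.23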